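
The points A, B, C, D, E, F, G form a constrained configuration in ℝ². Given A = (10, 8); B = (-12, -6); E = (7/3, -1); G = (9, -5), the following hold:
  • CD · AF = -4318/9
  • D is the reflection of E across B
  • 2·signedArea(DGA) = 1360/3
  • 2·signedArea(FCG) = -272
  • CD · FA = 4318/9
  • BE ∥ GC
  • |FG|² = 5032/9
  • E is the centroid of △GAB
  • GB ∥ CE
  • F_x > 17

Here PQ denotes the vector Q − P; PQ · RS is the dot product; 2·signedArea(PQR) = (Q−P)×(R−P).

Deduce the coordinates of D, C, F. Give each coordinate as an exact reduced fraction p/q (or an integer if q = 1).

C = (70/3, 0)
D = (-79/3, -11)
F = (53/3, 17)

1. D_x = -79/3  [D is the reflection of E across B]
2. D_y = -11  [D is the reflection of E across B]
   → D = (-79/3, -11)
3. C_x = 70/3  [GB ∥ CE ∩ BE ∥ GC]
4. C_y = 0  [GB ∥ CE ∩ BE ∥ GC]
   → C = (70/3, 0)
5. F_x = 53/3  [2·signedArea(FCG) = -272 ∩ CD · AF = -4318/9]
6. F_y = 17  [2·signedArea(FCG) = -272 ∩ CD · AF = -4318/9]
   → F = (53/3, 17)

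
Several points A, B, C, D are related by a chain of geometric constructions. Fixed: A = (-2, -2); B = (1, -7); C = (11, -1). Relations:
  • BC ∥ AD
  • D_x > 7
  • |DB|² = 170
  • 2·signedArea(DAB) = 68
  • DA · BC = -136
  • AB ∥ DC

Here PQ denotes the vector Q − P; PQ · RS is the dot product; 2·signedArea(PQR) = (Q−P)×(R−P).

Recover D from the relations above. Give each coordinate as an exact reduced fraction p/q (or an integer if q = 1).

1. D_x = 8  [AB ∥ DC ∩ BC ∥ AD]
2. D_y = 4  [AB ∥ DC ∩ BC ∥ AD]
   → D = (8, 4)

D = (8, 4)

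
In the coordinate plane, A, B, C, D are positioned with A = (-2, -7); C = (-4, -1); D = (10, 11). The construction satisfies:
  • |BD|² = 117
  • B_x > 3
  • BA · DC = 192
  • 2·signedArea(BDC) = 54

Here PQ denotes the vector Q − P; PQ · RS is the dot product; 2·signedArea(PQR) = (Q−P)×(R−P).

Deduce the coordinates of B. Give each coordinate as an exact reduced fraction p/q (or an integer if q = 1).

1. B_x = 4  [2·signedArea(BDC) = 54 ∩ BA · DC = 192]
2. B_y = 2  [2·signedArea(BDC) = 54 ∩ BA · DC = 192]
   → B = (4, 2)

B = (4, 2)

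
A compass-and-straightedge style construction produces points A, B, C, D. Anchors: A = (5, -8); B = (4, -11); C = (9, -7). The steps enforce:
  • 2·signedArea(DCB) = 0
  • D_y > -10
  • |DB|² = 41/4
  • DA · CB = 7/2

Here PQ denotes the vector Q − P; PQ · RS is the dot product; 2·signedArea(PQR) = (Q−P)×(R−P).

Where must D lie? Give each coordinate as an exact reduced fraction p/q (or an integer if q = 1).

1. D_x = 13/2  [2·signedArea(DCB) = 0 ∩ DA · CB = 7/2]
2. D_y = -9  [2·signedArea(DCB) = 0 ∩ DA · CB = 7/2]
   → D = (13/2, -9)

D = (13/2, -9)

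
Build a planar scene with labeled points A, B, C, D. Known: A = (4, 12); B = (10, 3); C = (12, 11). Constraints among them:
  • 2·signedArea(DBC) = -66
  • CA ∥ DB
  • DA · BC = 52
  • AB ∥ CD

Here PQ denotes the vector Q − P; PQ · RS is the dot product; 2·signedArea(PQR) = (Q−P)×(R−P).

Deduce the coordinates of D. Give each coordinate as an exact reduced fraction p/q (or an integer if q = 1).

1. D_x = 18  [CA ∥ DB ∩ AB ∥ CD]
2. D_y = 2  [CA ∥ DB ∩ AB ∥ CD]
   → D = (18, 2)

D = (18, 2)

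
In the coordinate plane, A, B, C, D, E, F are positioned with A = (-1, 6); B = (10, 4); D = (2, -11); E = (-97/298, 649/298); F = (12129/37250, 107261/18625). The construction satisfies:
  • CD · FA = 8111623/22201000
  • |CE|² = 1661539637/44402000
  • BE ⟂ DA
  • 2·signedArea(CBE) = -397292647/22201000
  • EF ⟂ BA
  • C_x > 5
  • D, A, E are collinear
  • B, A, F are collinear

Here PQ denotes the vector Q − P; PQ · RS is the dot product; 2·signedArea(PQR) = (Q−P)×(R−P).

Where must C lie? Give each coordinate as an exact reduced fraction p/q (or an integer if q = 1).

C = (384629/74500, 181761/37250)

1. C_x = 384629/74500  [2·signedArea(CBE) = -397292647/22201000 ∩ CD · FA = 8111623/22201000]
2. C_y = 181761/37250  [2·signedArea(CBE) = -397292647/22201000 ∩ CD · FA = 8111623/22201000]
   → C = (384629/74500, 181761/37250)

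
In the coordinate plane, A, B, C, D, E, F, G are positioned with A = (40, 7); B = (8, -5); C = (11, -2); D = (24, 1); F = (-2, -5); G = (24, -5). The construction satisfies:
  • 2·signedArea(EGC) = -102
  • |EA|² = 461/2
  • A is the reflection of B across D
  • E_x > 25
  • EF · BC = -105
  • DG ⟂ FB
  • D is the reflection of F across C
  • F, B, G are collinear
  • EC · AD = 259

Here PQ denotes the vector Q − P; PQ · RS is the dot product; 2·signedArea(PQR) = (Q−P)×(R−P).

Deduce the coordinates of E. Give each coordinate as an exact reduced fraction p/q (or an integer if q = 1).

1. E_x = 51/2  [EF · BC = -105 ∩ EC · AD = 259]
2. E_y = 5/2  [EF · BC = -105 ∩ EC · AD = 259]
   → E = (51/2, 5/2)

E = (51/2, 5/2)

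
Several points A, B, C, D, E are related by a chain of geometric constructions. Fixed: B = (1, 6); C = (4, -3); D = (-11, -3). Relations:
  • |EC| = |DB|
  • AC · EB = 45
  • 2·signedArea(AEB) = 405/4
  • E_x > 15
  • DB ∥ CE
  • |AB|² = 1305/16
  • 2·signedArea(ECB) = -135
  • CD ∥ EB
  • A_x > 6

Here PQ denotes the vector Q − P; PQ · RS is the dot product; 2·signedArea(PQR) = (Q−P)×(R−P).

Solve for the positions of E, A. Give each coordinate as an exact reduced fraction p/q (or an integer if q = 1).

A = (7, -3/4)
E = (16, 6)

1. E_x = 16  [CD ∥ EB ∩ DB ∥ CE]
2. E_y = 6  [CD ∥ EB ∩ DB ∥ CE]
   → E = (16, 6)
3. A_x = 7  [AC · EB = 45 ∩ 2·signedArea(AEB) = 405/4]
4. A_y = -3/4  [AC · EB = 45 ∩ 2·signedArea(AEB) = 405/4]
   → A = (7, -3/4)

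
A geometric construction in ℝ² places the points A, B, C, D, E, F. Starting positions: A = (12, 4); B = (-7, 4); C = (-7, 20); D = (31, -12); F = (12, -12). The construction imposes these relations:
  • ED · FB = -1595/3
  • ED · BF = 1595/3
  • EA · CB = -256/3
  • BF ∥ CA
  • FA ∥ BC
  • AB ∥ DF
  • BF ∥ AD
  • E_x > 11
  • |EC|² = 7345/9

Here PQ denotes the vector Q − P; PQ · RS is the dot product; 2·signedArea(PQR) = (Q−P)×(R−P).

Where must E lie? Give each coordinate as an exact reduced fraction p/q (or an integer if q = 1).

E = (12, -4/3)

1. E_x = 12  [ED · FB = -1595/3 ∩ EA · CB = -256/3]
2. E_y = -4/3  [ED · FB = -1595/3 ∩ EA · CB = -256/3]
   → E = (12, -4/3)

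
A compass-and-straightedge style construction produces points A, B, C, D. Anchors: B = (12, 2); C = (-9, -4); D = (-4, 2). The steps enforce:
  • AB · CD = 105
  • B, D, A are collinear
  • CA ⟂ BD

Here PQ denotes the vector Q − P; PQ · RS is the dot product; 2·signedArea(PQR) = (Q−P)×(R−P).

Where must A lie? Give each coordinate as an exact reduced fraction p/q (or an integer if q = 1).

1. A_x = -9  [B, D, A are collinear ∩ CA ⟂ BD]
2. A_y = 2  [B, D, A are collinear ∩ CA ⟂ BD]
   → A = (-9, 2)

A = (-9, 2)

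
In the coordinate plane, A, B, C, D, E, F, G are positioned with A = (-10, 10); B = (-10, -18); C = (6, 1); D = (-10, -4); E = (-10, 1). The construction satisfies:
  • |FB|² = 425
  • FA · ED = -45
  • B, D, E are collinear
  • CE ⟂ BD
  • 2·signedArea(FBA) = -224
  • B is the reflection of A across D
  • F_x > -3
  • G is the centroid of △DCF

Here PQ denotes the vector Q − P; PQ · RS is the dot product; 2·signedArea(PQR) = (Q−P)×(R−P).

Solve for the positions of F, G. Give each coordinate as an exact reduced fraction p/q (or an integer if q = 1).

1. F_x = -2  [2·signedArea(FBA) = -224 ∩ FA · ED = -45]
2. F_y = 1  [2·signedArea(FBA) = -224 ∩ FA · ED = -45]
   → F = (-2, 1)
3. G_x = -2  [G is the centroid of △DCF]
4. G_y = -2/3  [G is the centroid of △DCF]
   → G = (-2, -2/3)

F = (-2, 1)
G = (-2, -2/3)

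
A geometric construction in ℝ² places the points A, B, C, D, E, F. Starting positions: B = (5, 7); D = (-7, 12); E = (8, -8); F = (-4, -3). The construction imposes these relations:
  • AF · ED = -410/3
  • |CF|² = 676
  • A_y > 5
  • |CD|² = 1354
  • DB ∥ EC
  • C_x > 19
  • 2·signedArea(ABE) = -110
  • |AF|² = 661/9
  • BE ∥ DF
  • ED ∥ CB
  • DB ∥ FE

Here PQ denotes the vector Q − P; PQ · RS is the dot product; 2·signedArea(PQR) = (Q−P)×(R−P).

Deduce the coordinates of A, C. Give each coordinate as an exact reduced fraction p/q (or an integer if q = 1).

1. A_x = -2  [2·signedArea(ABE) = -110 ∩ AF · ED = -410/3]
2. A_y = 16/3  [2·signedArea(ABE) = -110 ∩ AF · ED = -410/3]
   → A = (-2, 16/3)
3. C_x = 20  [ED ∥ CB ∩ DB ∥ EC]
4. C_y = -13  [ED ∥ CB ∩ DB ∥ EC]
   → C = (20, -13)

A = (-2, 16/3)
C = (20, -13)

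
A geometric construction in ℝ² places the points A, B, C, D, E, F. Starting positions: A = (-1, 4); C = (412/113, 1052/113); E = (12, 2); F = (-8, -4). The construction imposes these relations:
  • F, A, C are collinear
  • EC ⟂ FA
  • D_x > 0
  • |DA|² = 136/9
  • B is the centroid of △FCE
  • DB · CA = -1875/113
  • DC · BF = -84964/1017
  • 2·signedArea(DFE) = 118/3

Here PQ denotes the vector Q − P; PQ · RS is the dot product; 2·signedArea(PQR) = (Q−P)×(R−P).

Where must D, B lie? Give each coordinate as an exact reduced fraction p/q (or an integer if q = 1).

B = (288/113, 826/339)
D = (1, 2/3)

1. D_x = 1  [line -6·x + 20·y + -22/3 = 0 ∩ |DA|² = 136/9]
2. D_y = 2/3  [line -6·x + 20·y + -22/3 = 0 ∩ |DA|² = 136/9]
   → D = (1, 2/3)
3. B_x = 288/113  [DB · CA = -1875/113 ∩ B is the centroid of △FCE]
4. B_y = 826/339  [DB · CA = -1875/113 ∩ B is the centroid of △FCE]
   → B = (288/113, 826/339)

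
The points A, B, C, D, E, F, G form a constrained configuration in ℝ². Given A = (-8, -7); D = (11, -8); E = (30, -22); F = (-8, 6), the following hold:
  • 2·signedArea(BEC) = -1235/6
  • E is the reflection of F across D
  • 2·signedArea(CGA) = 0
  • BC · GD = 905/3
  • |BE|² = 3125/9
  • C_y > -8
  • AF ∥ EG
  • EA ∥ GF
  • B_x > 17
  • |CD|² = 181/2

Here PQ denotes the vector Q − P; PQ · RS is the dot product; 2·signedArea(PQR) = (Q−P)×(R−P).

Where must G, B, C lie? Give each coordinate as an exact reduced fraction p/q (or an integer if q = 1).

B = (52/3, -25/3)
C = (3/2, -15/2)
G = (30, -9)

1. G_x = 30  [EA ∥ GF ∩ AF ∥ EG]
2. G_y = -9  [EA ∥ GF ∩ AF ∥ EG]
   → G = (30, -9)
3. C_x = 3/2  [line -2·x + -38·y + -282 = 0 ∩ |CD|² = 181/2]
4. C_y = -15/2  [line -2·x + -38·y + -282 = 0 ∩ |CD|² = 181/2]
   → C = (3/2, -15/2)
5. B_x = 52/3  [2·signedArea(BEC) = -1235/6 ∩ BC · GD = 905/3]
6. B_y = -25/3  [2·signedArea(BEC) = -1235/6 ∩ BC · GD = 905/3]
   → B = (52/3, -25/3)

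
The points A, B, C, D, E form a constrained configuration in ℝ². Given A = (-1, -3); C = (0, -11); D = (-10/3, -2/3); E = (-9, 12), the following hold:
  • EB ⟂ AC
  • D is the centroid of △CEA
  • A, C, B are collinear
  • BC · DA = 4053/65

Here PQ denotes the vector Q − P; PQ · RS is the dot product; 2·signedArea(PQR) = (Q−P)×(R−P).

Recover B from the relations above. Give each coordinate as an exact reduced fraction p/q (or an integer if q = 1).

1. B_x = -193/65  [A, C, B are collinear ∩ EB ⟂ AC]
2. B_y = 829/65  [A, C, B are collinear ∩ EB ⟂ AC]
   → B = (-193/65, 829/65)

B = (-193/65, 829/65)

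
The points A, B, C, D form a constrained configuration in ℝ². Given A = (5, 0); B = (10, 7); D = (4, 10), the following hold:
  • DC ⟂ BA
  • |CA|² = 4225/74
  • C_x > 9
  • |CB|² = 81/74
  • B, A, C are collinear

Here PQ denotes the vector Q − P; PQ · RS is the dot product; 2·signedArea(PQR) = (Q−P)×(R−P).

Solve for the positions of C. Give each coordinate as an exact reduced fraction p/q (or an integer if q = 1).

1. C_x = 695/74  [B, A, C are collinear ∩ DC ⟂ BA]
2. C_y = 455/74  [B, A, C are collinear ∩ DC ⟂ BA]
   → C = (695/74, 455/74)

C = (695/74, 455/74)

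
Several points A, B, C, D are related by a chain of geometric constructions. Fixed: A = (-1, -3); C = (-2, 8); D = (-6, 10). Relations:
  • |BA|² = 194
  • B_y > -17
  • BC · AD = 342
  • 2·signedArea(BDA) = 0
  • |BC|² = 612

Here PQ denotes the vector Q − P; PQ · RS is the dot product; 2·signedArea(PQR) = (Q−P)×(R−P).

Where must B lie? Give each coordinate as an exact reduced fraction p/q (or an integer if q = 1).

1. B_x = 4  [2·signedArea(BDA) = 0 ∩ BC · AD = 342]
2. B_y = -16  [2·signedArea(BDA) = 0 ∩ BC · AD = 342]
   → B = (4, -16)

B = (4, -16)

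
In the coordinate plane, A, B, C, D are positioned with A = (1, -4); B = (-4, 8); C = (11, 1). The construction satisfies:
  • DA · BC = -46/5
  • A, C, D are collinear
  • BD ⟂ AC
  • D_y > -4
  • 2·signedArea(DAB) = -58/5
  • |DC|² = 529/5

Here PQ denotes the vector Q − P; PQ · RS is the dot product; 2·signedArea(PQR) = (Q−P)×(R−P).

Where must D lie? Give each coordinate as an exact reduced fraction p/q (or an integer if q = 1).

1. D_x = 9/5  [A, C, D are collinear ∩ BD ⟂ AC]
2. D_y = -18/5  [A, C, D are collinear ∩ BD ⟂ AC]
   → D = (9/5, -18/5)

D = (9/5, -18/5)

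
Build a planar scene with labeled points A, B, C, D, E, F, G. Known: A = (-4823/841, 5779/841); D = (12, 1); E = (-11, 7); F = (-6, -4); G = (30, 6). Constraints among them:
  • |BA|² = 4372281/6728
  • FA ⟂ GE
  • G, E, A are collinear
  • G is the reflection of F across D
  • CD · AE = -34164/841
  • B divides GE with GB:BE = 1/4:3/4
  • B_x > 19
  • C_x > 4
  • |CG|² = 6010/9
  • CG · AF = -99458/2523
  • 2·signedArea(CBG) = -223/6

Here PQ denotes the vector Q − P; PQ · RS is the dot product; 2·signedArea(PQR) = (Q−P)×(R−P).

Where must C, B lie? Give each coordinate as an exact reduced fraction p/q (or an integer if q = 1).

B = (79/4, 25/4)
C = (13/3, 3)

1. C_x = 13/3  [CD · AE = -34164/841 ∩ CG · AF = -99458/2523]
2. C_y = 3  [CD · AE = -34164/841 ∩ CG · AF = -99458/2523]
   → C = (13/3, 3)
3. B_x = 79/4  [B divides GE with GB:BE = 1/4:3/4]
4. B_y = 25/4  [B divides GE with GB:BE = 1/4:3/4]
   → B = (79/4, 25/4)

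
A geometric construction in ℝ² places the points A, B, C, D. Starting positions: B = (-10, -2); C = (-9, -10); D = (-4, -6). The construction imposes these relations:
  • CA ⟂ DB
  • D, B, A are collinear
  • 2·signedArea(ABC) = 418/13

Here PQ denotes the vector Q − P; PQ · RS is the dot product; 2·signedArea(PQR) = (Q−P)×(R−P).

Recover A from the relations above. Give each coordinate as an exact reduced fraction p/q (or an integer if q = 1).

A = (-73/13, -64/13)

1. A_x = -73/13  [D, B, A are collinear ∩ CA ⟂ DB]
2. A_y = -64/13  [D, B, A are collinear ∩ CA ⟂ DB]
   → A = (-73/13, -64/13)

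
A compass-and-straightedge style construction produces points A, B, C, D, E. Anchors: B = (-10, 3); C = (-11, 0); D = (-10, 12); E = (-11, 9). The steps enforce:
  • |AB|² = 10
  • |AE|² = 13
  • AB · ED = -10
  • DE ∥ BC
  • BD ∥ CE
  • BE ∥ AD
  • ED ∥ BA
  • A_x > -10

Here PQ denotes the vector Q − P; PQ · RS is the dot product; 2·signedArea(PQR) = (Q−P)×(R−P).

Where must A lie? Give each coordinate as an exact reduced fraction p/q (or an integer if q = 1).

A = (-9, 6)

1. A_x = -9  [BE ∥ AD ∩ ED ∥ BA]
2. A_y = 6  [BE ∥ AD ∩ ED ∥ BA]
   → A = (-9, 6)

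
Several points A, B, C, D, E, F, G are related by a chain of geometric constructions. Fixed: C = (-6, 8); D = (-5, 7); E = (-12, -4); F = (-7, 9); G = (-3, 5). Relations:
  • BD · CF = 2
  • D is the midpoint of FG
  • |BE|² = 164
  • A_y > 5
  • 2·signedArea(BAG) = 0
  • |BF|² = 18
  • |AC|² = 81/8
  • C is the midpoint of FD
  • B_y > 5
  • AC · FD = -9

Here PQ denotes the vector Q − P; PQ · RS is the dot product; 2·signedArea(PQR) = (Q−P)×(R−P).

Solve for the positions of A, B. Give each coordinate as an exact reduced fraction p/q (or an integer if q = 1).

1. A_x = -15/4  [line -2·x + 2·y + -19 = 0 ∩ |AC|² = 81/8]
2. A_y = 23/4  [line -2·x + 2·y + -19 = 0 ∩ |AC|² = 81/8]
   → A = (-15/4, 23/4)
3. B_x = -4  [2·signedArea(BAG) = 0 ∩ BD · CF = 2]
4. B_y = 6  [2·signedArea(BAG) = 0 ∩ BD · CF = 2]
   → B = (-4, 6)

A = (-15/4, 23/4)
B = (-4, 6)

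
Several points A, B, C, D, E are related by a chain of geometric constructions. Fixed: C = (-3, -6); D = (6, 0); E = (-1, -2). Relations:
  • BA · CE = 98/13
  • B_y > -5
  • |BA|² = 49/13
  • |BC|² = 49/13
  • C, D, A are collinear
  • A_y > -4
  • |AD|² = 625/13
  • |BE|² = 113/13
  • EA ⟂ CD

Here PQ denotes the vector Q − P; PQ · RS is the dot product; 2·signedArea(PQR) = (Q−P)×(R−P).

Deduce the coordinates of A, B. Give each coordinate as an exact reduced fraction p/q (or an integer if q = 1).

1. A_x = 3/13  [C, D, A are collinear ∩ EA ⟂ CD]
2. A_y = -50/13  [C, D, A are collinear ∩ EA ⟂ CD]
   → A = (3/13, -50/13)
3. B_x = -18/13  [line -2·x + -4·y + -292/13 = 0 ∩ |BA|² = 49/13]
4. B_y = -64/13  [line -2·x + -4·y + -292/13 = 0 ∩ |BA|² = 49/13]
   → B = (-18/13, -64/13)

A = (3/13, -50/13)
B = (-18/13, -64/13)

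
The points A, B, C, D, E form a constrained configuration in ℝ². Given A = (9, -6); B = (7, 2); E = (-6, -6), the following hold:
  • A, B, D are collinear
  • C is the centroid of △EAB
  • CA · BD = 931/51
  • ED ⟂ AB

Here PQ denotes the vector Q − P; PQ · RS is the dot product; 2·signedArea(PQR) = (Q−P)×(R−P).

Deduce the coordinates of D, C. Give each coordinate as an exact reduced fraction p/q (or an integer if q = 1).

C = (10/3, -10/3)
D = (138/17, -42/17)

1. D_x = 138/17  [A, B, D are collinear ∩ ED ⟂ AB]
2. D_y = -42/17  [A, B, D are collinear ∩ ED ⟂ AB]
   → D = (138/17, -42/17)
3. C_x = 10/3  [C is the centroid of △EAB]
4. C_y = -10/3  [C is the centroid of △EAB]
   → C = (10/3, -10/3)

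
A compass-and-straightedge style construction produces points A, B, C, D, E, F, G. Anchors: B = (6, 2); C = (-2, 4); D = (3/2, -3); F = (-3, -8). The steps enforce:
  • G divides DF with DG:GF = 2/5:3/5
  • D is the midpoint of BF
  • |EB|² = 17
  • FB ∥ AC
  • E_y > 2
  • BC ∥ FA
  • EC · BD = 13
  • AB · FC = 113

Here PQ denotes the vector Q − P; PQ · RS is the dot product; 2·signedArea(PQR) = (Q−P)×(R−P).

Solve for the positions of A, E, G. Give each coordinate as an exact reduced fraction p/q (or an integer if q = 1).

1. A_x = -11  [FB ∥ AC ∩ BC ∥ FA]
2. A_y = -6  [FB ∥ AC ∩ BC ∥ FA]
   → A = (-11, -6)
3. E_x = 2  [line 9/2·x + 5·y + -24 = 0 ∩ |EB|² = 17]
4. E_y = 3  [line 9/2·x + 5·y + -24 = 0 ∩ |EB|² = 17]
   → E = (2, 3)
5. G_x = -3/10  [G divides DF with DG:GF = 2/5:3/5]
6. G_y = -5  [G divides DF with DG:GF = 2/5:3/5]
   → G = (-3/10, -5)

A = (-11, -6)
E = (2, 3)
G = (-3/10, -5)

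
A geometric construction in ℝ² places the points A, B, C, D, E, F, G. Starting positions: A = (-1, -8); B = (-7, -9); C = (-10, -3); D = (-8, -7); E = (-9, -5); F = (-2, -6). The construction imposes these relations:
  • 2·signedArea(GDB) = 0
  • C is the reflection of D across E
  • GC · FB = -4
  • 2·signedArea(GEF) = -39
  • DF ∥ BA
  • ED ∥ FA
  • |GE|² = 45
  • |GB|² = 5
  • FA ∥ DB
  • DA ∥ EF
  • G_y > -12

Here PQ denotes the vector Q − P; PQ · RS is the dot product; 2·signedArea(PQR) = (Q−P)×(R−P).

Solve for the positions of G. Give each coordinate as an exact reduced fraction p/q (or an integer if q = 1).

G = (-6, -11)

1. G_x = -6  [2·signedArea(GDB) = 0 ∩ GC · FB = -4]
2. G_y = -11  [2·signedArea(GDB) = 0 ∩ GC · FB = -4]
   → G = (-6, -11)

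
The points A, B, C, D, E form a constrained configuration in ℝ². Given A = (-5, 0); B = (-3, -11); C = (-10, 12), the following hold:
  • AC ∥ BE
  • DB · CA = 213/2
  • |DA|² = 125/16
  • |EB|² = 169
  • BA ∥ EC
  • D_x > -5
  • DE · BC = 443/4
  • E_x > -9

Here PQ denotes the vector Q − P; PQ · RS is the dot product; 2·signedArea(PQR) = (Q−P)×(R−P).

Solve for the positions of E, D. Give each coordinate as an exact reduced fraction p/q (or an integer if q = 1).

1. E_x = -8  [BA ∥ EC ∩ AC ∥ BE]
2. E_y = 1  [BA ∥ EC ∩ AC ∥ BE]
   → E = (-8, 1)
3. D_x = -9/2  [DB · CA = 213/2 ∩ DE · BC = 443/4]
4. D_y = -11/4  [DB · CA = 213/2 ∩ DE · BC = 443/4]
   → D = (-9/2, -11/4)

D = (-9/2, -11/4)
E = (-8, 1)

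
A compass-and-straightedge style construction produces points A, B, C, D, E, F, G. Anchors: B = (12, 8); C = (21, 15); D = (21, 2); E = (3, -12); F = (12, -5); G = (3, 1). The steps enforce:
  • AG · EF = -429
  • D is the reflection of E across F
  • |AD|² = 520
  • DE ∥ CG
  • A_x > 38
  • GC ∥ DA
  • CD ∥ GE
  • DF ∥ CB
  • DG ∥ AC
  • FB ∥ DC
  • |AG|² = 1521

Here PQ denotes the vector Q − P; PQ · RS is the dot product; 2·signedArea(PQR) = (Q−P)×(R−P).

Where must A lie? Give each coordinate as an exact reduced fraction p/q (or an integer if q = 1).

A = (39, 16)

1. A_x = 39  [DG ∥ AC ∩ GC ∥ DA]
2. A_y = 16  [DG ∥ AC ∩ GC ∥ DA]
   → A = (39, 16)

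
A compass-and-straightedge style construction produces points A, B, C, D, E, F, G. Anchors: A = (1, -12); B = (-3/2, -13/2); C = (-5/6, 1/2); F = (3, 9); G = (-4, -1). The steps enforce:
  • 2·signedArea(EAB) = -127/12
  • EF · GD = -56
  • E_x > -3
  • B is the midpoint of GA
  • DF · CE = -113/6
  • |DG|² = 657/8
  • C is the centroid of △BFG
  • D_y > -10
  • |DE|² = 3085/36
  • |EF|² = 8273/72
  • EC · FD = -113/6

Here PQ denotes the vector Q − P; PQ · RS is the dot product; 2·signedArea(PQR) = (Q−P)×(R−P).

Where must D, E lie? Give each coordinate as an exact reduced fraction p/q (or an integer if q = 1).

1. E_x = -29/12  [line -11/2·x + -5/2·y + -167/12 = 0 ∩ |EF|² = 8273/72]
2. E_y = -1/4  [line -11/2·x + -5/2·y + -167/12 = 0 ∩ |EF|² = 8273/72]
   → E = (-29/12, -1/4)
3. D_x = -1/4  [DF · CE = -113/6 ∩ EF · GD = -56]
4. D_y = -37/4  [DF · CE = -113/6 ∩ EF · GD = -56]
   → D = (-1/4, -37/4)

D = (-1/4, -37/4)
E = (-29/12, -1/4)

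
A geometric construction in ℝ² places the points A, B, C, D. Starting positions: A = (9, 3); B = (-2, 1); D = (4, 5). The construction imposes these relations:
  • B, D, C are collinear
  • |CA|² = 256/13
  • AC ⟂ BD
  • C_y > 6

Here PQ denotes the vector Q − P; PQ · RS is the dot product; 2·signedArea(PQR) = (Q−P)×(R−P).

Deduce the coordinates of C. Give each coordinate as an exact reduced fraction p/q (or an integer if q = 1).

1. C_x = 85/13  [B, D, C are collinear ∩ AC ⟂ BD]
2. C_y = 87/13  [B, D, C are collinear ∩ AC ⟂ BD]
   → C = (85/13, 87/13)

C = (85/13, 87/13)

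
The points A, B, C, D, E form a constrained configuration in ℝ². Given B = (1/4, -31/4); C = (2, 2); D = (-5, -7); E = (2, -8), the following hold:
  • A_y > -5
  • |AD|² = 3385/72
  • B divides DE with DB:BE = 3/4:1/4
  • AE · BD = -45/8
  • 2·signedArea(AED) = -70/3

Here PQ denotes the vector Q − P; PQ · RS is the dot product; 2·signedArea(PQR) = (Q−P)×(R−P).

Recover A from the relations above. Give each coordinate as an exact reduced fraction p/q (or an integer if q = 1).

A = (17/12, -55/12)

1. A_x = 17/12  [AE · BD = -45/8 ∩ 2·signedArea(AED) = -70/3]
2. A_y = -55/12  [AE · BD = -45/8 ∩ 2·signedArea(AED) = -70/3]
   → A = (17/12, -55/12)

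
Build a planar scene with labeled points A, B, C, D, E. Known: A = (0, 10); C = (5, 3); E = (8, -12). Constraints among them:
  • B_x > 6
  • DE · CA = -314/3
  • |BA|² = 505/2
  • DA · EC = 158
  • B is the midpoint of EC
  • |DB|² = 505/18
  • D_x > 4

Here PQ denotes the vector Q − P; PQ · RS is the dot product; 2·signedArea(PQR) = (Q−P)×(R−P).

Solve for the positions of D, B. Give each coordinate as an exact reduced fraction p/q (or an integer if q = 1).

B = (13/2, -9/2)
D = (13/3, 1/3)

1. D_x = 13/3  [DE · CA = -314/3 ∩ DA · EC = 158]
2. D_y = 1/3  [DE · CA = -314/3 ∩ DA · EC = 158]
   → D = (13/3, 1/3)
3. B_x = 13/2  [B is the midpoint of EC]
4. B_y = -9/2  [B is the midpoint of EC]
   → B = (13/2, -9/2)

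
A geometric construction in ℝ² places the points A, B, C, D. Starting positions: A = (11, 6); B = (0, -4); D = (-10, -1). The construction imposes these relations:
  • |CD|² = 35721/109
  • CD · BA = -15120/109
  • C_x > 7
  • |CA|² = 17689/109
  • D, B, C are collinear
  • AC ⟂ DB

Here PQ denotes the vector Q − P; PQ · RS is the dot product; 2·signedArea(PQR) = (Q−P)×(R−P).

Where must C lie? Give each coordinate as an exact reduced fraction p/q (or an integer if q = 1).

C = (800/109, -676/109)

1. C_x = 800/109  [D, B, C are collinear ∩ AC ⟂ DB]
2. C_y = -676/109  [D, B, C are collinear ∩ AC ⟂ DB]
   → C = (800/109, -676/109)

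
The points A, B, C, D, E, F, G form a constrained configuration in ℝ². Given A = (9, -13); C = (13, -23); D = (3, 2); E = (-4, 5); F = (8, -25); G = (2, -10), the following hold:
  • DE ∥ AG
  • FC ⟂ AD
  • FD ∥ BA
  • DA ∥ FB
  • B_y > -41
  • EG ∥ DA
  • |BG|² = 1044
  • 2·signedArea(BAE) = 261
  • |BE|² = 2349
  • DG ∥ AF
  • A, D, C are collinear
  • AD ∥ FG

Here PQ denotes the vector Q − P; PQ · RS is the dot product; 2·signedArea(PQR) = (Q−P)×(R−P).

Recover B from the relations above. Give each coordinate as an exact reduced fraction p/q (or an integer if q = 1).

1. B_x = 14  [FD ∥ BA ∩ DA ∥ FB]
2. B_y = -40  [FD ∥ BA ∩ DA ∥ FB]
   → B = (14, -40)

B = (14, -40)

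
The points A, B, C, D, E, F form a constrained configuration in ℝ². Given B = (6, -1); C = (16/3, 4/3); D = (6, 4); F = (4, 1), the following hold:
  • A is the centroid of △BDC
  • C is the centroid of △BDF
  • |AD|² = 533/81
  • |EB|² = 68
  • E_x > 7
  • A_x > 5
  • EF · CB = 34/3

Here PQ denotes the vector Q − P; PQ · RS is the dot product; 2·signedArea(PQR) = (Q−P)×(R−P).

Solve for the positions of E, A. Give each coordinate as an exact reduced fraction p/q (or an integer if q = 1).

A = (52/9, 13/9)
E = (8, 7)

1. E_x = 8  [line -2/3·x + 7/3·y + -11 = 0 ∩ |EB|² = 68]
2. E_y = 7  [line -2/3·x + 7/3·y + -11 = 0 ∩ |EB|² = 68]
   → E = (8, 7)
3. A_x = 52/9  [A is the centroid of △BDC]
4. A_y = 13/9  [A is the centroid of △BDC]
   → A = (52/9, 13/9)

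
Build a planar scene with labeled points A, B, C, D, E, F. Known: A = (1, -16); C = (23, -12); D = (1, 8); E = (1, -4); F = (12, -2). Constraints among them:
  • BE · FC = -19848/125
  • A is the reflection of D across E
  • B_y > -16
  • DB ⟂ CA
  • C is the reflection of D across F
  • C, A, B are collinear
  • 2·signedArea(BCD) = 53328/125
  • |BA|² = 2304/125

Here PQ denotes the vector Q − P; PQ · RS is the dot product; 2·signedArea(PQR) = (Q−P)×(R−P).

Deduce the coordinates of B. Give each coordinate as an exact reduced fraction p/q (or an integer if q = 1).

1. B_x = 653/125  [C, A, B are collinear ∩ DB ⟂ CA]
2. B_y = -1904/125  [C, A, B are collinear ∩ DB ⟂ CA]
   → B = (653/125, -1904/125)

B = (653/125, -1904/125)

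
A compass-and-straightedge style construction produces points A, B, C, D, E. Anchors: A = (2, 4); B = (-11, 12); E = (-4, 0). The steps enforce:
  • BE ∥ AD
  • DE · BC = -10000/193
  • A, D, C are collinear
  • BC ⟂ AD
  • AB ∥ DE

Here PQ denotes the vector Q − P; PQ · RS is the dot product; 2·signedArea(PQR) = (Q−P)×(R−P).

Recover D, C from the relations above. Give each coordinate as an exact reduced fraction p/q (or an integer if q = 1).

C = (-923/193, 3016/193)
D = (9, -8)

1. D_x = 9  [AB ∥ DE ∩ BE ∥ AD]
2. D_y = -8  [AB ∥ DE ∩ BE ∥ AD]
   → D = (9, -8)
3. C_x = -923/193  [A, D, C are collinear ∩ BC ⟂ AD]
4. C_y = 3016/193  [A, D, C are collinear ∩ BC ⟂ AD]
   → C = (-923/193, 3016/193)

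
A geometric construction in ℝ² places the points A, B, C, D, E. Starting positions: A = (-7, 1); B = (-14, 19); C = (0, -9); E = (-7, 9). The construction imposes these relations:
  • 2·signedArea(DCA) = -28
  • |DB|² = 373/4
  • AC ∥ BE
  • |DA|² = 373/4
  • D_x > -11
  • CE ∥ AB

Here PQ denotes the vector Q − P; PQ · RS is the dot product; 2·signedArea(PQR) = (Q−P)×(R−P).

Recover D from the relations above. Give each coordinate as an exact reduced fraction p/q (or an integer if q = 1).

D = (-21/2, 10)

1. D_x = -21/2  [line -10·x + -7·y + -35 = 0 ∩ |DB|² = 373/4]
2. D_y = 10  [line -10·x + -7·y + -35 = 0 ∩ |DB|² = 373/4]
   → D = (-21/2, 10)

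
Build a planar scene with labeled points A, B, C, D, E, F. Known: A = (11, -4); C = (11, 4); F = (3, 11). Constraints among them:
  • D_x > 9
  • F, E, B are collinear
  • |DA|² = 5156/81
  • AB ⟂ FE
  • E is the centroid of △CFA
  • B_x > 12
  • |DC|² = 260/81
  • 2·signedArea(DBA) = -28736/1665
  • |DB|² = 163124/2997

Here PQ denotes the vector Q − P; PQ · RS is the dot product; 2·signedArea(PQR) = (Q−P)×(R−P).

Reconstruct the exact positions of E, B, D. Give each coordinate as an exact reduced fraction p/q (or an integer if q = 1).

1. E_x = 25/3  [E is the centroid of △CFA]
2. E_y = 11/3  [E is the centroid of △CFA]
   → E = (25/3, 11/3)
3. B_x = 2387/185  [F, E, B are collinear ∩ AB ⟂ FE]
4. B_y = -484/185  [F, E, B are collinear ∩ AB ⟂ FE]
   → B = (2387/185, -484/185)
5. D_x = 83/9  [line 256/185·x + -352/185·y + -1856/333 = 0 ∩ |DA|² = 5156/81]
6. D_y = 34/9  [line 256/185·x + -352/185·y + -1856/333 = 0 ∩ |DA|² = 5156/81]
   → D = (83/9, 34/9)

B = (2387/185, -484/185)
D = (83/9, 34/9)
E = (25/3, 11/3)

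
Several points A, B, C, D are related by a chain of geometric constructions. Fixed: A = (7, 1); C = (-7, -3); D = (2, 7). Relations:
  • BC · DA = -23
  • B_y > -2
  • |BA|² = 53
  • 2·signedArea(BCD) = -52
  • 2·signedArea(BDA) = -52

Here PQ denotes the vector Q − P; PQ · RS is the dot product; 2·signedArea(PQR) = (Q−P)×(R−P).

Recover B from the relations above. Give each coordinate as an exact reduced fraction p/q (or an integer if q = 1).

1. B_x = 0  [2·signedArea(BDA) = -52 ∩ BC · DA = -23]
2. B_y = -1  [2·signedArea(BDA) = -52 ∩ BC · DA = -23]
   → B = (0, -1)

B = (0, -1)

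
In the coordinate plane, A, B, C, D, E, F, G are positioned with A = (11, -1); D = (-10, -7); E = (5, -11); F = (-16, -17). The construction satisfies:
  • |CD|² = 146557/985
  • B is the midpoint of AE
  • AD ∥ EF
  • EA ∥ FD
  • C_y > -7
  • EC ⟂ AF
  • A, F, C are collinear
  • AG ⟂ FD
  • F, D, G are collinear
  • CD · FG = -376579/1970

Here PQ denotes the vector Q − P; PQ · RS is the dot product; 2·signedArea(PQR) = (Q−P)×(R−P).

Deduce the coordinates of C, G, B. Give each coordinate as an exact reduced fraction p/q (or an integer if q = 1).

B = (8, -6)
C = (2141/985, -6137/985)
G = (-61/34, 227/34)

1. C_x = 2141/985  [A, F, C are collinear ∩ EC ⟂ AF]
2. C_y = -6137/985  [A, F, C are collinear ∩ EC ⟂ AF]
   → C = (2141/985, -6137/985)
3. G_x = -61/34  [F, D, G are collinear ∩ AG ⟂ FD]
4. G_y = 227/34  [F, D, G are collinear ∩ AG ⟂ FD]
   → G = (-61/34, 227/34)
5. B_x = 8  [B is the midpoint of AE]
6. B_y = -6  [B is the midpoint of AE]
   → B = (8, -6)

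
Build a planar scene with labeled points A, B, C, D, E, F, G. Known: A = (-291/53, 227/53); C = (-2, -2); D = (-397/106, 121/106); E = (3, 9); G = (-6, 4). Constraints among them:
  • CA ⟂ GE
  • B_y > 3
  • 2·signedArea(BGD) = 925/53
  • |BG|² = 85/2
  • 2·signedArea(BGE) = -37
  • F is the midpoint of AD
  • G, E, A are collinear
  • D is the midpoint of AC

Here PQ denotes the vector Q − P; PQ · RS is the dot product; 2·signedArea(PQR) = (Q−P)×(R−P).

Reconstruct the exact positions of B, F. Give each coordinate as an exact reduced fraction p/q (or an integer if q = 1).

B = (1/2, 7/2)
F = (-979/212, 575/212)

1. B_x = 1/2  [2·signedArea(BGD) = 925/53 ∩ 2·signedArea(BGE) = -37]
2. B_y = 7/2  [2·signedArea(BGD) = 925/53 ∩ 2·signedArea(BGE) = -37]
   → B = (1/2, 7/2)
3. F_x = -979/212  [F is the midpoint of AD]
4. F_y = 575/212  [F is the midpoint of AD]
   → F = (-979/212, 575/212)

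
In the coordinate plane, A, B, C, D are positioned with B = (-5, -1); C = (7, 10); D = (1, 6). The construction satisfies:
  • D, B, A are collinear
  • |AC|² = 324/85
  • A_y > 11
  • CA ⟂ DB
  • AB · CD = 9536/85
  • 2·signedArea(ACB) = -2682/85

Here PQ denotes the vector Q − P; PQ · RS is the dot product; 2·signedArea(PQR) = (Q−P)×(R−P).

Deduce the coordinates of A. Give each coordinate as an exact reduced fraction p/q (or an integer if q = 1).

1. A_x = 469/85  [D, B, A are collinear ∩ CA ⟂ DB]
2. A_y = 958/85  [D, B, A are collinear ∩ CA ⟂ DB]
   → A = (469/85, 958/85)

A = (469/85, 958/85)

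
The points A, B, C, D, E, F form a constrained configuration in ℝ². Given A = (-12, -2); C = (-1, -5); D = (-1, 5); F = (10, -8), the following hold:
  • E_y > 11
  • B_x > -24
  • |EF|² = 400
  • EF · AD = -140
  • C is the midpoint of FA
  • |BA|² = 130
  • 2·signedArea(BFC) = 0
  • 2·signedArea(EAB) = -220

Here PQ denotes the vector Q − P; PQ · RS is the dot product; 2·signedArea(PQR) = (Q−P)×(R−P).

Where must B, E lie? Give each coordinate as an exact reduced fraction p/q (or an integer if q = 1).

1. E_x = 10  [line -11·x + -7·y + 194 = 0 ∩ |EF|² = 400]
2. E_y = 12  [line -11·x + -7·y + 194 = 0 ∩ |EF|² = 400]
   → E = (10, 12)
3. B_x = -23  [2·signedArea(BFC) = 0 ∩ 2·signedArea(EAB) = -220]
4. B_y = 1  [2·signedArea(BFC) = 0 ∩ 2·signedArea(EAB) = -220]
   → B = (-23, 1)

B = (-23, 1)
E = (10, 12)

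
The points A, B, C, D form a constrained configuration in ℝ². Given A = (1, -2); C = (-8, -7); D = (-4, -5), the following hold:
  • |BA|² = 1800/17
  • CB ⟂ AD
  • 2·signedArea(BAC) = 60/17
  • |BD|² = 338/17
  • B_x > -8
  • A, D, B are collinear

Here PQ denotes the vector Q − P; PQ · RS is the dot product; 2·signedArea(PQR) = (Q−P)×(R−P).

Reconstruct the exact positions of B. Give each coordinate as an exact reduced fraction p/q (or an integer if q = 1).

1. B_x = -133/17  [A, D, B are collinear ∩ CB ⟂ AD]
2. B_y = -124/17  [A, D, B are collinear ∩ CB ⟂ AD]
   → B = (-133/17, -124/17)

B = (-133/17, -124/17)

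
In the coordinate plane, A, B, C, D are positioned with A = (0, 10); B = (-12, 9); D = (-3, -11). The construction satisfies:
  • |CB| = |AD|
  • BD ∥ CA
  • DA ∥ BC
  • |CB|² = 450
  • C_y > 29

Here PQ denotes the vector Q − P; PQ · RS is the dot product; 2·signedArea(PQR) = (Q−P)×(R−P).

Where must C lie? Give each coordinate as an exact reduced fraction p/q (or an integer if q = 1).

1. C_x = -9  [BD ∥ CA ∩ DA ∥ BC]
2. C_y = 30  [BD ∥ CA ∩ DA ∥ BC]
   → C = (-9, 30)

C = (-9, 30)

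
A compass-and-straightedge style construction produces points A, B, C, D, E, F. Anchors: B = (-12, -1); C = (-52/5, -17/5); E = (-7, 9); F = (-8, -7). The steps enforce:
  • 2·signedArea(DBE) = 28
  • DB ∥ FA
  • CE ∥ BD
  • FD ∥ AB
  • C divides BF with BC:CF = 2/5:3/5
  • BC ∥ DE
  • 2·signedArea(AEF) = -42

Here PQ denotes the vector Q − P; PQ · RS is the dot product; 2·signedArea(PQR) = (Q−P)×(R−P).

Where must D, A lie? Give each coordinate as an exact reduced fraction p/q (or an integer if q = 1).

1. D_x = -43/5  [BC ∥ DE ∩ CE ∥ BD]
2. D_y = 57/5  [BC ∥ DE ∩ CE ∥ BD]
   → D = (-43/5, 57/5)
3. A_x = -57/5  [FD ∥ AB ∩ DB ∥ FA]
4. A_y = -97/5  [FD ∥ AB ∩ DB ∥ FA]
   → A = (-57/5, -97/5)

A = (-57/5, -97/5)
D = (-43/5, 57/5)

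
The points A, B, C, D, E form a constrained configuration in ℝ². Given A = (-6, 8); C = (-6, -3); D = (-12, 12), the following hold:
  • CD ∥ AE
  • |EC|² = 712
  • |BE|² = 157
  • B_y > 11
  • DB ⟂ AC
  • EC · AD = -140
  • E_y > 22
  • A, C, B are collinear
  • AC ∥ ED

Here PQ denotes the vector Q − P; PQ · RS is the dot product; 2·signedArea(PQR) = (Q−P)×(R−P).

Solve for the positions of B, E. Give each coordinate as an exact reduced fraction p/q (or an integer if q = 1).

1. B_x = -6  [A, C, B are collinear ∩ DB ⟂ AC]
2. B_y = 12  [A, C, B are collinear ∩ DB ⟂ AC]
   → B = (-6, 12)
3. E_x = -12  [AC ∥ ED ∩ CD ∥ AE]
4. E_y = 23  [AC ∥ ED ∩ CD ∥ AE]
   → E = (-12, 23)

B = (-6, 12)
E = (-12, 23)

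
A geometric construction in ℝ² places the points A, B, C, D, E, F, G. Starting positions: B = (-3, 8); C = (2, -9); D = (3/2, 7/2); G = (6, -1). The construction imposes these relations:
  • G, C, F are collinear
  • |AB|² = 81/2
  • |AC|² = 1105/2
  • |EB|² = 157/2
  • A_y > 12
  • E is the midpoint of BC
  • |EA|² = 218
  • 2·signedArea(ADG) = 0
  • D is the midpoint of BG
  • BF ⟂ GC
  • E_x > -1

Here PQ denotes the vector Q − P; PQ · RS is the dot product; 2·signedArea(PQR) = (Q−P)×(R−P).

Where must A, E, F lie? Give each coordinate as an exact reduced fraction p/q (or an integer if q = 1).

A = (-15/2, 25/2)
E = (-1/2, -1/2)
F = (39/5, 13/5)

1. A_x = -15/2  [line 9/2·x + 9/2·y + -45/2 = 0 ∩ |AC|² = 1105/2]
2. A_y = 25/2  [line 9/2·x + 9/2·y + -45/2 = 0 ∩ |AC|² = 1105/2]
   → A = (-15/2, 25/2)
3. E_x = -1/2  [E is the midpoint of BC]
4. E_y = -1/2  [E is the midpoint of BC]
   → E = (-1/2, -1/2)
5. F_x = 39/5  [G, C, F are collinear ∩ BF ⟂ GC]
6. F_y = 13/5  [G, C, F are collinear ∩ BF ⟂ GC]
   → F = (39/5, 13/5)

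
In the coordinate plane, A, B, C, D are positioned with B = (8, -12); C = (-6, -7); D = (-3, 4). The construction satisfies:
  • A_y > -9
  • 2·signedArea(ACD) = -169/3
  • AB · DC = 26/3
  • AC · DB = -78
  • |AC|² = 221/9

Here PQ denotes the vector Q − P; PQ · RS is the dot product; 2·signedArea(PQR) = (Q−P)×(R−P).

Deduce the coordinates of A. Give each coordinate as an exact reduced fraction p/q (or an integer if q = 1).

1. A_x = -4/3  [AB · DC = 26/3 ∩ AC · DB = -78]
2. A_y = -26/3  [AB · DC = 26/3 ∩ AC · DB = -78]
   → A = (-4/3, -26/3)

A = (-4/3, -26/3)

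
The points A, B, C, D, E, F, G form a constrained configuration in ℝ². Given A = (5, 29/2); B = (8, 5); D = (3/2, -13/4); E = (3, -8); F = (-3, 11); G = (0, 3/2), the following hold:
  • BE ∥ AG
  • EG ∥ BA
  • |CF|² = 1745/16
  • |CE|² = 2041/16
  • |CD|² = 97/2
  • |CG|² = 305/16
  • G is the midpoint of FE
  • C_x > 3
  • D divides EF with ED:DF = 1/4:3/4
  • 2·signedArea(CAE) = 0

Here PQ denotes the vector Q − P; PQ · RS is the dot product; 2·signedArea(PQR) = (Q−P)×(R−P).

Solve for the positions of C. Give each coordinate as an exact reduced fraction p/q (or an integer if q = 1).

C = (4, 13/4)

1. C_x = 4  [line 45/2·x + -2·y + -167/2 = 0 ∩ |CE|² = 2041/16]
2. C_y = 13/4  [line 45/2·x + -2·y + -167/2 = 0 ∩ |CE|² = 2041/16]
   → C = (4, 13/4)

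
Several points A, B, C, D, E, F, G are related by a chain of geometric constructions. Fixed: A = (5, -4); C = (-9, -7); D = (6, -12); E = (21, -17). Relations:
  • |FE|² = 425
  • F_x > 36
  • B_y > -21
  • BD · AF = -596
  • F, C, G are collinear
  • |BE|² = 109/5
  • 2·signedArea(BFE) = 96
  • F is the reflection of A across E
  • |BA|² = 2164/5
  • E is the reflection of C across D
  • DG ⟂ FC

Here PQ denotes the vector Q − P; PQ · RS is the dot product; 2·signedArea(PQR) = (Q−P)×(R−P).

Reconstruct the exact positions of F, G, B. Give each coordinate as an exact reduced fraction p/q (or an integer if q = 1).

B = (89/5, -102/5)
F = (37, -30)
G = (5, -14)

1. F_x = 37  [F is the reflection of A across E]
2. F_y = -30  [F is the reflection of A across E]
   → F = (37, -30)
3. G_x = 5  [F, C, G are collinear ∩ DG ⟂ FC]
4. G_y = -14  [F, C, G are collinear ∩ DG ⟂ FC]
   → G = (5, -14)
5. B_x = 89/5  [2·signedArea(BFE) = 96 ∩ BD · AF = -596]
6. B_y = -102/5  [2·signedArea(BFE) = 96 ∩ BD · AF = -596]
   → B = (89/5, -102/5)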